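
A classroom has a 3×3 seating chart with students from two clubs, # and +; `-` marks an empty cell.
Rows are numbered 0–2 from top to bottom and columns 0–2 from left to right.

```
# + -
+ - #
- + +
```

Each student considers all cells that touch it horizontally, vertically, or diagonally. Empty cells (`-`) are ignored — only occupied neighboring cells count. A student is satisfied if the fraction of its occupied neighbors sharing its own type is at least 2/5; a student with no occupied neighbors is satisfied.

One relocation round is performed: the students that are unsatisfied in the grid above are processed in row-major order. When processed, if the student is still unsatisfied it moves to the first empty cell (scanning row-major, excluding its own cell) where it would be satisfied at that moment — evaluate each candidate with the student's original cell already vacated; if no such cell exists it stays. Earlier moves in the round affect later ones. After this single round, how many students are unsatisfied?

Initially unsatisfied (in order): (0,0), (0,1), (1,2).
  (0,0) → (0,2).
  (0,1) → (0,0).
  (1,2): no empty cell satisfies it; stays.
Resulting grid:
+ - #
+ - #
- + +
Unsatisfied now: (1,2).

1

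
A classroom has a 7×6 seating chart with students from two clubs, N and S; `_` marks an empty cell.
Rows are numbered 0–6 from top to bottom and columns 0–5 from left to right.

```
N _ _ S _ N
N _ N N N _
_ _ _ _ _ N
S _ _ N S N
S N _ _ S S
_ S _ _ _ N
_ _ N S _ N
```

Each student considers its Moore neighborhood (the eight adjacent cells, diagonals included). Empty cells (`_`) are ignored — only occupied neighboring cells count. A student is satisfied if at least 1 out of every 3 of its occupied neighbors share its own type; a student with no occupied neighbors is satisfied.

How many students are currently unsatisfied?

6

(0,0)N 1/1 ok
(0,3)S 0/3 unhappy
(0,5)N 1/1 ok
(1,0)N 1/1 ok
(1,2)N 1/2 ok
(1,3)N 2/3 ok
(1,4)N 3/4 ok
(2,5)N 2/3 ok
(3,0)S 1/2 ok
(3,3)N 0/2 unhappy
(3,4)S 2/5 ok
(3,5)N 1/4 unhappy
(4,0)S 2/3 ok
(4,1)N 0/3 unhappy
(4,4)S 2/5 ok
(4,5)S 2/4 ok
(5,1)S 1/3 ok
(5,5)N 1/3 ok
(6,2)N 0/2 unhappy
(6,3)S 0/1 unhappy
(6,5)N 1/1 ok
Unsatisfied: (0,3), (3,3), (3,5), (4,1), (6,2), (6,3) — 6 in total.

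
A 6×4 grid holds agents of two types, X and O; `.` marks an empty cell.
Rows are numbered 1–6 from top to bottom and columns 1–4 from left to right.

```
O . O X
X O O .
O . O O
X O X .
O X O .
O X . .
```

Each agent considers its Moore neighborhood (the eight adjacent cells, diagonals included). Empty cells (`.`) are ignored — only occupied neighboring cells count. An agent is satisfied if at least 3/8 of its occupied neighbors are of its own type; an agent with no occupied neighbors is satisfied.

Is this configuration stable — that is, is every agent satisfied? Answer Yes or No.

No

(1,1)O 1/2 ✓
(1,3)O 2/3 ✓
(1,4)X 0/2 ✗
(2,1)X 0/3 ✗
(2,2)O 5/6 ✓
(2,3)O 4/5 ✓
(3,1)O 2/4 ✓
(3,3)O 4/5 ✓
(3,4)O 2/3 ✓
(4,1)X 1/4 ✗
(4,2)O 4/7 ✓
(4,3)X 1/5 ✗
(5,1)O 2/5 ✓
(5,2)X 3/7 ✓
(5,3)O 1/4 ✗
(6,1)O 1/3 ✗
(6,2)X 1/4 ✗
For instance (1,4) has only 0/2 same-type neighbors, below 3/8.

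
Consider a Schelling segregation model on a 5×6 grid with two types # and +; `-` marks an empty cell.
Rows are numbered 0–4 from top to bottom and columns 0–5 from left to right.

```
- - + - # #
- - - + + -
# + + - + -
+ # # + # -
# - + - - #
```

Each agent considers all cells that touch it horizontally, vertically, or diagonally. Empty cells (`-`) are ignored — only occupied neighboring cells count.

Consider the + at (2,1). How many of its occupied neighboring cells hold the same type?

2

Occupied neighbors of (2,1): (2,0)=#, (2,2)=+, (3,0)=+, (3,1)=#, (3,2)=#.
Same type (+): 2 of 5.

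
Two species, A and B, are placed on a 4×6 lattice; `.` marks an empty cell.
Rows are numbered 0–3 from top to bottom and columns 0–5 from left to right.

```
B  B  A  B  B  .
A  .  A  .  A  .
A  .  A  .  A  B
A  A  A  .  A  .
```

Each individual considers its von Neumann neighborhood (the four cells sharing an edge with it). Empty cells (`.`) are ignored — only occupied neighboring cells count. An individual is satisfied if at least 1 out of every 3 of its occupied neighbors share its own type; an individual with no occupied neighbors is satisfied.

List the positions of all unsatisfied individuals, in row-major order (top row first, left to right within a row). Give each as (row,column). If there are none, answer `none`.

(2,5)

(0,0)B 1/2 satisfied
(0,1)B 1/2 satisfied
(0,2)A 1/3 satisfied
(0,3)B 1/2 satisfied
(0,4)B 1/2 satisfied
(1,0)A 1/2 satisfied
(1,2)A 2/2 satisfied
(1,4)A 1/2 satisfied
(2,0)A 2/2 satisfied
(2,2)A 2/2 satisfied
(2,4)A 2/3 satisfied
(2,5)B 0/1 not
(3,0)A 2/2 satisfied
(3,1)A 2/2 satisfied
(3,2)A 2/2 satisfied
(3,4)A 1/1 satisfied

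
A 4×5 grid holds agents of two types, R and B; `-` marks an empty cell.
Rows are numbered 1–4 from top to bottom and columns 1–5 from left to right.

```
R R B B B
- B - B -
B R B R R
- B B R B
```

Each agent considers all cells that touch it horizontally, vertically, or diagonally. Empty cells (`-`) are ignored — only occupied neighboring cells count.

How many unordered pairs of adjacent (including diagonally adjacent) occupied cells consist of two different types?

Scan each occupied cell's neighbors to the right and below (and the two forward diagonals) so each pair is counted once.
Row 1: R(1,1)–R(1,2)= R(1,1)–B(2,2)≠ R(1,2)–B(1,3)≠ R(1,2)–B(2,2)≠ B(1,3)–B(1,4)= B(1,3)–B(2,4)= B(1,3)–B(2,2)= B(1,4)–B(1,5)= B(1,4)–B(2,4)= B(1,5)–B(2,4)=  → 3/10 unlike.
Row 2: B(2,2)–R(3,2)≠ B(2,2)–B(3,3)= B(2,2)–B(3,1)= B(2,4)–R(3,4)≠ B(2,4)–R(3,5)≠ B(2,4)–B(3,3)=  → 3/6 unlike.
Row 3: B(3,1)–R(3,2)≠ B(3,1)–B(4,2)= R(3,2)–B(3,3)≠ R(3,2)–B(4,2)≠ R(3,2)–B(4,3)≠ B(3,3)–R(3,4)≠ B(3,3)–B(4,3)= B(3,3)–R(4,4)≠ B(3,3)–B(4,2)= R(3,4)–R(3,5)= R(3,4)–R(4,4)= R(3,4)–B(4,5)≠ R(3,4)–B(4,3)≠ R(3,5)–B(4,5)≠ R(3,5)–R(4,4)=  → 9/15 unlike.
Row 4: B(4,2)–B(4,3)= B(4,3)–R(4,4)≠ R(4,4)–B(4,5)≠  → 2/3 unlike.
Total adjacent occupied pairs: 34; unlike-type pairs: 17.

17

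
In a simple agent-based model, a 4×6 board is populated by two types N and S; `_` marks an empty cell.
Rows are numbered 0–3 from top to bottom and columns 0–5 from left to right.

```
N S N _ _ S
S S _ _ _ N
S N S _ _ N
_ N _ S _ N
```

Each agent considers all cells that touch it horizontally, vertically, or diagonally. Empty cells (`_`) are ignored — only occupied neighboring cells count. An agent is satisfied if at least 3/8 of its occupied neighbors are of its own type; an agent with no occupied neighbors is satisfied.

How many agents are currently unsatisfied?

5

(0,0)N 0/3 unhappy
(0,1)S 2/4 ok
(0,2)N 0/2 unhappy
(0,5)S 0/1 unhappy
(1,0)S 3/5 ok
(1,1)S 4/7 ok
(1,5)N 1/2 ok
(2,0)S 2/4 ok
(2,1)N 1/5 unhappy
(2,2)S 2/4 ok
(2,5)N 2/2 ok
(3,1)N 1/3 unhappy
(3,3)S 1/1 ok
(3,5)N 1/1 ok
Unsatisfied: (0,0), (0,2), (0,5), (2,1), (3,1) — 5 in total.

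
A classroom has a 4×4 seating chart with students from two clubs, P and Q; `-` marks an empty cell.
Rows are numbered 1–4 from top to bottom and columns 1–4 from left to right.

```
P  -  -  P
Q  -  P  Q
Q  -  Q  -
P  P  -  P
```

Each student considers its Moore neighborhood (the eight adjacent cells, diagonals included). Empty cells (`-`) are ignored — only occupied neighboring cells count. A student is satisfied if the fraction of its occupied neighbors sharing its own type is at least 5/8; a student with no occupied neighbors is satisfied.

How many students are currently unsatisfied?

Row 1: (1,1)P 0/1 unhappy · (1,4)P 1/2 unhappy
Row 2: (2,1)Q 1/2 unhappy · (2,3)P 1/3 unhappy · (2,4)Q 1/3 unhappy
Row 3: (3,1)Q 1/3 unhappy · (3,3)Q 1/4 unhappy
Row 4: (4,1)P 1/2 unhappy · (4,2)P 1/3 unhappy · (4,4)P 0/1 unhappy
Unsatisfied: (1,1), (1,4), (2,1), (2,3), (2,4), (3,1), (3,3), (4,1), (4,2), (4,4) — 10 in total.

10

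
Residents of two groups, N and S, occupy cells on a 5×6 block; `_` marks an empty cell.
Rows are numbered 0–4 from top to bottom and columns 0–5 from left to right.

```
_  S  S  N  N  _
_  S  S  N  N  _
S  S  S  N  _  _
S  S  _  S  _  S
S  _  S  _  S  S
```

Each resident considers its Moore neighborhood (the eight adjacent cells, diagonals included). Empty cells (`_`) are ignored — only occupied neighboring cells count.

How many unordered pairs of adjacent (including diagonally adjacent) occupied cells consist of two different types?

8

Scan each occupied cell's neighbors to the right and below (and the two forward diagonals) so each pair is counted once.
Row 0: S(0,1)–S(0,2)= S(0,1)–S(1,1)= S(0,1)–S(1,2)= S(0,2)–N(0,3)≠ S(0,2)–S(1,2)= S(0,2)–N(1,3)≠ S(0,2)–S(1,1)= N(0,3)–N(0,4)= N(0,3)–N(1,3)= N(0,3)–N(1,4)= N(0,3)–S(1,2)≠ N(0,4)–N(1,4)= N(0,4)–N(1,3)=  → 3/13 unlike.
Row 1: S(1,1)–S(1,2)= S(1,1)–S(2,1)= S(1,1)–S(2,2)= S(1,1)–S(2,0)= S(1,2)–N(1,3)≠ S(1,2)–S(2,2)= S(1,2)–N(2,3)≠ S(1,2)–S(2,1)= N(1,3)–N(1,4)= N(1,3)–N(2,3)= N(1,3)–S(2,2)≠ N(1,4)–N(2,3)=  → 3/12 unlike.
Row 2: S(2,0)–S(2,1)= S(2,0)–S(3,0)= S(2,0)–S(3,1)= S(2,1)–S(2,2)= S(2,1)–S(3,1)= S(2,1)–S(3,0)= S(2,2)–N(2,3)≠ S(2,2)–S(3,3)= S(2,2)–S(3,1)= N(2,3)–S(3,3)≠  → 2/10 unlike.
Row 3: S(3,0)–S(3,1)= S(3,0)–S(4,0)= S(3,1)–S(4,2)= S(3,1)–S(4,0)= S(3,3)–S(4,4)= S(3,3)–S(4,2)= S(3,5)–S(4,5)= S(3,5)–S(4,4)=  → 0/8 unlike.
Row 4: S(4,4)–S(4,5)=  → 0/1 unlike.
Total adjacent occupied pairs: 44; unlike-type pairs: 8.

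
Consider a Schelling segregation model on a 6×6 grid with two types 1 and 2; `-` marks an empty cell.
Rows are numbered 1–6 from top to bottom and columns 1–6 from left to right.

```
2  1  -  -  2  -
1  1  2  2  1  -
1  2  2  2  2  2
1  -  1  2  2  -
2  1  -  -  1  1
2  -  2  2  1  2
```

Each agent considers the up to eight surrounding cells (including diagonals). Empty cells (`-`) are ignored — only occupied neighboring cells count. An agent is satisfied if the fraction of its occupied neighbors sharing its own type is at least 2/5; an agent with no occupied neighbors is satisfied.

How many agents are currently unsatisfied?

8

Row 1: (1,1)2 0/3 ✗ · (1,2)1 2/4 ✓ · (1,5)2 1/2 ✓
Row 2: (2,1)1 3/5 ✓ · (2,2)1 3/7 ✓ · (2,3)2 4/6 ✓ · (2,4)2 5/6 ✓ · (2,5)1 0/5 ✗
Row 3: (3,1)1 3/4 ✓ · (3,2)2 2/7 ✗ · (3,3)2 5/7 ✓ · (3,4)2 6/8 ✓ · (3,5)2 5/6 ✓ · (3,6)2 2/3 ✓
Row 4: (4,1)1 2/4 ✓ · (4,3)1 1/5 ✗ · (4,4)2 4/6 ✓ · (4,5)2 4/6 ✓
Row 5: (5,1)2 1/3 ✗ · (5,2)1 2/5 ✓ · (5,5)1 2/6 ✗ · (5,6)1 2/4 ✓
Row 6: (6,1)2 1/2 ✓ · (6,3)2 1/2 ✓ · (6,4)2 1/3 ✗ · (6,5)1 2/4 ✓ · (6,6)2 0/3 ✗
Unsatisfied: (1,1), (2,5), (3,2), (4,3), (5,1), (5,5), (6,4), (6,6) — 8 in total.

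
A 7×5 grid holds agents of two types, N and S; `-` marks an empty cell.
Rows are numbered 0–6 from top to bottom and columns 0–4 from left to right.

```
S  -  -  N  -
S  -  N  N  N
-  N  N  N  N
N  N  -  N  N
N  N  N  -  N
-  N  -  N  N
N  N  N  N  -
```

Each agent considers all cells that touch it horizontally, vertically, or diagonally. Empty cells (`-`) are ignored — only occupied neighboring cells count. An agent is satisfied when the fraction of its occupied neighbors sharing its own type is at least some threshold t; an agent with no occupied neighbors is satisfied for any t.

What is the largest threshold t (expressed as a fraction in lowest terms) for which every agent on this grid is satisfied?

1/2

(0,0)S 1/1
(0,3)N 3/3
(1,0)S 1/2
(1,2)N 5/5
(1,3)N 6/6
(1,4)N 4/4
(2,1)N 4/5
(2,2)N 6/6
(2,3)N 7/7
(2,4)N 5/5
(3,0)N 4/4
(3,1)N 6/6
(3,3)N 6/6
(3,4)N 4/4
(4,0)N 4/4
(4,1)N 5/5
(4,2)N 5/5
(4,4)N 4/4
(5,1)N 6/6
(5,3)N 5/5
(5,4)N 3/3
(6,0)N 2/2
(6,1)N 3/3
(6,2)N 4/4
(6,3)N 3/3
The smallest same-type fraction is 1/2 at (1,0), which reduces to 1/2. Any threshold above that leaves this agent unsatisfied.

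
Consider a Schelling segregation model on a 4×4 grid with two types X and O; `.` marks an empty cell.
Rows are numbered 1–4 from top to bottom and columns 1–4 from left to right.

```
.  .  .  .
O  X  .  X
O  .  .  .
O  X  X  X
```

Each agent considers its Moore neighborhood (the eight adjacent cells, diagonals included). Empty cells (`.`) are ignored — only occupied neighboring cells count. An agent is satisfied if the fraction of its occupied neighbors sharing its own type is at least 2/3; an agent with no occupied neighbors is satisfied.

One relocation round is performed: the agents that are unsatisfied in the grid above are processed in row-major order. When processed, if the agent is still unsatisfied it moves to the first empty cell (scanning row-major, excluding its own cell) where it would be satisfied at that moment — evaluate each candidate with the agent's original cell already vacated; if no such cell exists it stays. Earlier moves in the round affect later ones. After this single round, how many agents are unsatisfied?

0

Initially unsatisfied (in order): (2,1), (2,2), (3,1), (4,1), (4,2).
  (2,1): no empty cell satisfies it; stays.
  (2,2) → (1,3).
  (3,1): now satisfied by earlier moves; stays.
  (4,1) → (1,1).
  (4,2) → (1,4).
Resulting grid:
O . X X
O . . X
O . . .
. . X X
All satisfied now.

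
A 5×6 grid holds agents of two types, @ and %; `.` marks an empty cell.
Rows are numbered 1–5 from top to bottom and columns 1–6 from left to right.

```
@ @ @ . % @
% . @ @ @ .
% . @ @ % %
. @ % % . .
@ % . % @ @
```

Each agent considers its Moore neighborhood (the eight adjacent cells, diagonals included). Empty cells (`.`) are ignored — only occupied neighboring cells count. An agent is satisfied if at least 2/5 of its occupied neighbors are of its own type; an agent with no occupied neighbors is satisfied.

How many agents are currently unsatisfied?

4

Row 1: (1,1)@ 1/2 ✓ · (1,2)@ 3/4 ✓ · (1,3)@ 3/3 ✓ · (1,5)% 0/3 ✗ · (1,6)@ 1/2 ✓
Row 2: (2,1)% 1/3 ✗ · (2,3)@ 5/5 ✓ · (2,4)@ 5/7 ✓ · (2,5)@ 3/6 ✓
Row 3: (3,1)% 1/2 ✓ · (3,3)@ 4/6 ✓ · (3,4)@ 4/7 ✓ · (3,5)% 2/5 ✓ · (3,6)% 1/2 ✓
Row 4: (4,2)@ 2/5 ✓ · (4,3)% 3/6 ✓ · (4,4)% 3/6 ✓
Row 5: (5,1)@ 1/2 ✓ · (5,2)% 1/3 ✗ · (5,4)% 2/3 ✓ · (5,5)@ 1/3 ✗ · (5,6)@ 1/1 ✓
Unsatisfied: (1,5), (2,1), (5,2), (5,5) — 4 in total.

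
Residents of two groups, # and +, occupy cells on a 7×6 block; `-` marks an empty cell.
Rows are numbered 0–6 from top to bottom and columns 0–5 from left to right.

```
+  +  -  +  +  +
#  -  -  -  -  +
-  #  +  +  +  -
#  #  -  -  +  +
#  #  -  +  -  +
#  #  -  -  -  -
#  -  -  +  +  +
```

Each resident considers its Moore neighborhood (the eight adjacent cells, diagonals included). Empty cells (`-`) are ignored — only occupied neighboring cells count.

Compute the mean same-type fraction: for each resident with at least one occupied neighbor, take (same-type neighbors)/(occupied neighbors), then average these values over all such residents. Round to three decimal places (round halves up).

(0,0)+ 1/2
(0,1)+ 1/2
(0,3)+ 1/1
(0,4)+ 3/3
(0,5)+ 2/2
(1,0)# 1/3
(1,5)+ 3/3
(2,1)# 3/4
(2,2)+ 1/3
(2,3)+ 3/3
(2,4)+ 4/4
(3,0)# 4/4
(3,1)# 4/5
(3,4)+ 5/5
(3,5)+ 3/3
(4,0)# 5/5
(4,1)# 5/5
(4,3)+ 1/1
(4,5)+ 2/2
(5,0)# 4/4
(5,1)# 4/4
(6,0)# 2/2
(6,3)+ 1/1
(6,4)+ 2/2
(6,5)+ 1/1
Sum over 25 residents: 1/2 + 1/2 + 1/1 + 3/3 + 2/2 + 1/3 + 3/3 + 3/4 + 1/3 + 3/3 + 4/4 + 4/4 + 4/5 + 5/5 + 3/3 + 5/5 + 5/5 + 1/1 + 2/2 + 4/4 + 4/4 + 2/2 + 1/1 + 2/2 + 1/1 = 1333/60; mean = 1333/60 ÷ 25 = 1333/1500 = 0.888666… → 0.889.

0.889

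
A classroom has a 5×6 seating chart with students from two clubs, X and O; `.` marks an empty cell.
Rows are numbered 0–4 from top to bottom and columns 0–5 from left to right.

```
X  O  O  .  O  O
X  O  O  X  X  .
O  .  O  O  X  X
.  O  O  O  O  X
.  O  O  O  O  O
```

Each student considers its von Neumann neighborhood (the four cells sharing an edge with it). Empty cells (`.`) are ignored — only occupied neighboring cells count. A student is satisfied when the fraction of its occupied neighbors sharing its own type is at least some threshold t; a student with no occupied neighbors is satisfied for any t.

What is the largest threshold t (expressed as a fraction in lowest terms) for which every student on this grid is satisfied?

Row 0: (0,0)X 1/2 · (0,1)O 2/3 · (0,2)O 2/2 · (0,4)O 1/2 · (0,5)O 1/1
Row 1: (1,0)X 1/3 · (1,1)O 2/3 · (1,2)O 3/4 · (1,3)X 1/3 · (1,4)X 2/3
Row 2: (2,0)O 0/1 · (2,2)O 3/3 · (2,3)O 2/4 · (2,4)X 2/4 · (2,5)X 2/2
Row 3: (3,1)O 2/2 · (3,2)O 4/4 · (3,3)O 4/4 · (3,4)O 2/4 · (3,5)X 1/3
Row 4: (4,1)O 2/2 · (4,2)O 3/3 · (4,3)O 3/3 · (4,4)O 3/3 · (4,5)O 1/2
The smallest same-type fraction is 0/1 at (2,0), which reduces to 0/1. Any threshold above that leaves this student unsatisfied.

0/1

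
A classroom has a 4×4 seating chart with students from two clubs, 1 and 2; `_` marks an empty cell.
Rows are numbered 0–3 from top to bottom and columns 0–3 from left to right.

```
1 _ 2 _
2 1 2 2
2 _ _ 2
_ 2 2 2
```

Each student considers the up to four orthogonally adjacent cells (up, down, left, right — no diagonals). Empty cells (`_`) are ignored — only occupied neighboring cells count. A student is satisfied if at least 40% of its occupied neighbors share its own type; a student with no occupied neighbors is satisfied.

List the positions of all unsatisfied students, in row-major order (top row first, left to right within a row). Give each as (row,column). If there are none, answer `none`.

Row 0: (0,0)1 0/1 unhappy · (0,2)2 1/1 ok
Row 1: (1,0)2 1/3 unhappy · (1,1)1 0/2 unhappy · (1,2)2 2/3 ok · (1,3)2 2/2 ok
Row 2: (2,0)2 1/1 ok · (2,3)2 2/2 ok
Row 3: (3,1)2 1/1 ok · (3,2)2 2/2 ok · (3,3)2 2/2 ok

(0,0), (1,0), (1,1)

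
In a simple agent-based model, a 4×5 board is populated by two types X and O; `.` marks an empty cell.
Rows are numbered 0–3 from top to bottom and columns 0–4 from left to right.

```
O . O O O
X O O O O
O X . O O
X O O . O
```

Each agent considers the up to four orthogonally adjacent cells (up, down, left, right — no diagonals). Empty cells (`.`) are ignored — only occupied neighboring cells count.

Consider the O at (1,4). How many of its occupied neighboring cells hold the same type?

Occupied neighbors of (1,4): (0,4)=O, (2,4)=O, (1,3)=O.
Same type (O): 3 of 3.

3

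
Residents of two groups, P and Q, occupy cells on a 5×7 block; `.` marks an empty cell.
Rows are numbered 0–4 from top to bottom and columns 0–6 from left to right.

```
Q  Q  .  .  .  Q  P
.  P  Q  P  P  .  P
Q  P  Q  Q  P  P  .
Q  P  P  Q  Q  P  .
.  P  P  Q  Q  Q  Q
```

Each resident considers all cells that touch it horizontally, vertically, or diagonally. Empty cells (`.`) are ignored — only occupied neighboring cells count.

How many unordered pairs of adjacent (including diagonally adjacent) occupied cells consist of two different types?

Scan each occupied cell's neighbors to the right and below (and the two forward diagonals) so each pair is counted once.
From row 0: 5 unlike of 8 pairs (running 5/8).
From row 1: 8 unlike of 16 pairs (running 13/24).
From row 2: 11 unlike of 21 pairs (running 24/45).
From row 3: 9 unlike of 20 pairs (running 33/65).
From row 4: 1 unlike of 5 pairs (running 34/70).
Total adjacent occupied pairs: 70; unlike-type pairs: 34.

34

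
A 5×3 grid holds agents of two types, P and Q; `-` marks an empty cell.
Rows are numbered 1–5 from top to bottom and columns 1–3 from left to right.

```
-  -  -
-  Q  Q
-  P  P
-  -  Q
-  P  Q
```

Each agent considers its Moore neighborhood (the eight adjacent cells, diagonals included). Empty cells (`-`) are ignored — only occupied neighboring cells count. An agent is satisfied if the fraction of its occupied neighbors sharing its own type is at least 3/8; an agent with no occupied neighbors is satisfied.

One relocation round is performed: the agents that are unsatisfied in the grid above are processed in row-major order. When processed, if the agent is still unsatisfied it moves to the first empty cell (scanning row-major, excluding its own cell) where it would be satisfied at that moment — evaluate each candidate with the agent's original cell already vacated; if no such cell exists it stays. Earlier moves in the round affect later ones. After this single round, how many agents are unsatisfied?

Initially unsatisfied (in order): (2,2), (2,3), (3,2), (3,3), (4,3), (5,2).
  (2,2) → (1,1).
  (2,3) → (1,2).
  (3,2): now satisfied by earlier moves; stays.
  (3,3): now satisfied by earlier moves; stays.
  (4,3) → (1,3).
  (5,2) → (2,2).
Resulting grid:
Q Q Q
- P -
- P P
- - -
- - Q
All satisfied now.

0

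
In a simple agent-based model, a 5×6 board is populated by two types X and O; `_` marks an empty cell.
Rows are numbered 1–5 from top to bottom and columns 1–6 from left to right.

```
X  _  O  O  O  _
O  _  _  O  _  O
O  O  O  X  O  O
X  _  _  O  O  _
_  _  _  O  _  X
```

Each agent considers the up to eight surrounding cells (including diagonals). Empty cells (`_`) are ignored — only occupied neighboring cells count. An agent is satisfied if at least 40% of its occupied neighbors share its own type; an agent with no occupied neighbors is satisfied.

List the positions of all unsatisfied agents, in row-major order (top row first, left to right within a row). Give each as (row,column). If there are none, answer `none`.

(1,1), (3,4), (4,1), (5,6)

Row 1: (1,1)X 0/1 unhappy · (1,3)O 2/2 ok · (1,4)O 3/3 ok · (1,5)O 3/3 ok
Row 2: (2,1)O 2/3 ok · (2,4)O 5/6 ok · (2,6)O 3/3 ok
Row 3: (3,1)O 2/3 ok · (3,2)O 3/4 ok · (3,3)O 3/4 ok · (3,4)X 0/5 unhappy · (3,5)O 5/6 ok · (3,6)O 3/3 ok
Row 4: (4,1)X 0/2 unhappy · (4,4)O 4/5 ok · (4,5)O 4/6 ok
Row 5: (5,4)O 2/2 ok · (5,6)X 0/1 unhappy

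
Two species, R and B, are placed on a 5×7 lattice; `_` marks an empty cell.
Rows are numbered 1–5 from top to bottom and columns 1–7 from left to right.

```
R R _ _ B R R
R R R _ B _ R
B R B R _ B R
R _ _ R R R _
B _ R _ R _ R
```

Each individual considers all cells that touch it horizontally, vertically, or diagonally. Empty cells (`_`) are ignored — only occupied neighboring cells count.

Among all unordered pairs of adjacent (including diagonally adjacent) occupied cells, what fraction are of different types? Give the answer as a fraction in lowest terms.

Scan each occupied cell's neighbors to the right and below (and the two forward diagonals) so each pair is counted once.
From row 1: 2 unlike of 12 pairs (running 2/12).
From row 2: 6 unlike of 14 pairs (running 8/26).
From row 3: 8 unlike of 12 pairs (running 16/38).
From row 4: 1 unlike of 8 pairs (running 17/46).
Total adjacent occupied pairs: 46; unlike-type pairs: 17.
17/46 is already in lowest terms.

17/46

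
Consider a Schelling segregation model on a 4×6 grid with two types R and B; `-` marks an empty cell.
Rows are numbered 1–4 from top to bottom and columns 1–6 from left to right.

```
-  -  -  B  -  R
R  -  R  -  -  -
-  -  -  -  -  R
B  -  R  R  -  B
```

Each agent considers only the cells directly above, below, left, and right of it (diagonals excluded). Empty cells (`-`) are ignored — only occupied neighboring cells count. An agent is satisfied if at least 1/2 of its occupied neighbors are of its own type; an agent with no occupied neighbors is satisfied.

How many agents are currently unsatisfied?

2

(1,4)B 0/0 satisfied
(1,6)R 0/0 satisfied
(2,1)R 0/0 satisfied
(2,3)R 0/0 satisfied
(3,6)R 0/1 not
(4,1)B 0/0 satisfied
(4,3)R 1/1 satisfied
(4,4)R 1/1 satisfied
(4,6)B 0/1 not
Unsatisfied: (3,6), (4,6) — 2 in total.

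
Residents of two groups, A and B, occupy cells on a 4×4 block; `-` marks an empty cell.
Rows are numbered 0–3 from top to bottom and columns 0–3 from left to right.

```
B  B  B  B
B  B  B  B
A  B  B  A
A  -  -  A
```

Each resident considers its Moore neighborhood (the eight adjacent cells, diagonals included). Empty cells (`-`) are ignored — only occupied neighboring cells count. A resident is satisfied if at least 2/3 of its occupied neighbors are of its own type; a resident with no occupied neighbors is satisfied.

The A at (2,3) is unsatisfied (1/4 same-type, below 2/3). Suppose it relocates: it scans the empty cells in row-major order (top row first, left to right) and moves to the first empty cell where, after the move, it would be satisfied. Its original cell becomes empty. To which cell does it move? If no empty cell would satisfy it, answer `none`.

none

Vacating (2,3). Empty cells in order:
  (3,1): 2/4 same-type → still unsatisfied.
  (3,2): 1/3 same-type → still unsatisfied.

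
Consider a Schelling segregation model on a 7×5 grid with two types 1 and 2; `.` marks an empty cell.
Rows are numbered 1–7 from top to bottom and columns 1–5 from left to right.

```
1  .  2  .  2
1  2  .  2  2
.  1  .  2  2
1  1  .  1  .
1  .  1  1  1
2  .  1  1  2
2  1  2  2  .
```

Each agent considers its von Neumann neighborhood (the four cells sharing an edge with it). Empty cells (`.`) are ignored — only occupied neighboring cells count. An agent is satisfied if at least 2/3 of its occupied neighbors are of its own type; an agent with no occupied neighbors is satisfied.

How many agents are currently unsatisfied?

Row 1: (1,1)1 1/1 ok · (1,3)2 0/0 ok · (1,5)2 1/1 ok
Row 2: (2,1)1 1/2 unhappy · (2,2)2 0/2 unhappy · (2,4)2 2/2 ok · (2,5)2 3/3 ok
Row 3: (3,2)1 1/2 unhappy · (3,4)2 2/3 ok · (3,5)2 2/2 ok
Row 4: (4,1)1 2/2 ok · (4,2)1 2/2 ok · (4,4)1 1/2 unhappy
Row 5: (5,1)1 1/2 unhappy · (5,3)1 2/2 ok · (5,4)1 4/4 ok · (5,5)1 1/2 unhappy
Row 6: (6,1)2 1/2 unhappy · (6,3)1 2/3 ok · (6,4)1 2/4 unhappy · (6,5)2 0/2 unhappy
Row 7: (7,1)2 1/2 unhappy · (7,2)1 0/2 unhappy · (7,3)2 1/3 unhappy · (7,4)2 1/2 unhappy
Unsatisfied: (2,1), (2,2), (3,2), (4,4), (5,1), (5,5), (6,1), (6,4), (6,5), (7,1), (7,2), (7,3), (7,4) — 13 in total.

13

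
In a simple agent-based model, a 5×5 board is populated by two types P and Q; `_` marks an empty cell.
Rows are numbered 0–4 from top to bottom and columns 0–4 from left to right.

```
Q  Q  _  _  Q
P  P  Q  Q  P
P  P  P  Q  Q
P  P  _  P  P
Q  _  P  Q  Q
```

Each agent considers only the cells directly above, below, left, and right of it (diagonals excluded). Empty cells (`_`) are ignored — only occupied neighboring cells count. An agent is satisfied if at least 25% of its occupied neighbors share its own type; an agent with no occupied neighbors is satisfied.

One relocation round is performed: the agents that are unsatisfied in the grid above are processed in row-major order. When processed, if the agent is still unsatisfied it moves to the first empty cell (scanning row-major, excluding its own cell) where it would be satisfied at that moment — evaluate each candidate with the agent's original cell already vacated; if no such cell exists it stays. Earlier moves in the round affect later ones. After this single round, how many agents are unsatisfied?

0

Initially unsatisfied (in order): (0,4), (1,4), (4,0), (4,2).
  (0,4) → (0,2).
  (1,4) → (0,4).
  (4,0) → (0,3).
  (4,2) → (1,4).
Resulting grid:
Q Q Q Q P
P P Q Q P
P P P Q Q
P P _ P P
_ _ _ Q Q
All satisfied now.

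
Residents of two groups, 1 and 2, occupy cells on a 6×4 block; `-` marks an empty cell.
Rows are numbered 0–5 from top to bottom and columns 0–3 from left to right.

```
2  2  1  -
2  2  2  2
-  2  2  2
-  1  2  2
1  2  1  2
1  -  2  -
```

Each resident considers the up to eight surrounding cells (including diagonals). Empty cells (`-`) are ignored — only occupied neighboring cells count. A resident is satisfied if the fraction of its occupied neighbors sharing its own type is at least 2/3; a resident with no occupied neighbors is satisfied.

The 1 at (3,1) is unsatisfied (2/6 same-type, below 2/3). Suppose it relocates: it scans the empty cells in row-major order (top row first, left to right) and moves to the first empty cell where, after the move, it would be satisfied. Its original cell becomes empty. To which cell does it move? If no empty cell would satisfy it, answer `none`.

Vacating (3,1). Empty cells in order:
  (0,3): 1/3 same-type → still unsatisfied.
  (2,0): 0/3 same-type → still unsatisfied.
  (3,0): 1/3 same-type → still unsatisfied.
  (5,1): 3/5 same-type → still unsatisfied.
  (5,3): 1/3 same-type → still unsatisfied.

none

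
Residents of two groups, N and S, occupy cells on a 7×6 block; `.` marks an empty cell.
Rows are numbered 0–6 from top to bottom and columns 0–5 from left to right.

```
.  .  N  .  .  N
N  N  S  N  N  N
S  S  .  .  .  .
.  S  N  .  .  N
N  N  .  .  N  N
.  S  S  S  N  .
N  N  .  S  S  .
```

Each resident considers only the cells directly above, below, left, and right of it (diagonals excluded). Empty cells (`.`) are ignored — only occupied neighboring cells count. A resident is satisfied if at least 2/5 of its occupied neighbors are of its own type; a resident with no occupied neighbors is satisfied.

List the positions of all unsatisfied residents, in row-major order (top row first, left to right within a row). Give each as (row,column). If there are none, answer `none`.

(0,2), (1,1), (1,2), (3,1), (3,2), (4,1), (5,1), (5,4)

Row 0: (0,2)N 0/1 not · (0,5)N 1/1 satisfied
Row 1: (1,0)N 1/2 satisfied · (1,1)N 1/3 not · (1,2)S 0/3 not · (1,3)N 1/2 satisfied · (1,4)N 2/2 satisfied · (1,5)N 2/2 satisfied
Row 2: (2,0)S 1/2 satisfied · (2,1)S 2/3 satisfied
Row 3: (3,1)S 1/3 not · (3,2)N 0/1 not · (3,5)N 1/1 satisfied
Row 4: (4,0)N 1/1 satisfied · (4,1)N 1/3 not · (4,4)N 2/2 satisfied · (4,5)N 2/2 satisfied
Row 5: (5,1)S 1/3 not · (5,2)S 2/2 satisfied · (5,3)S 2/3 satisfied · (5,4)N 1/3 not
Row 6: (6,0)N 1/1 satisfied · (6,1)N 1/2 satisfied · (6,3)S 2/2 satisfied · (6,4)S 1/2 satisfied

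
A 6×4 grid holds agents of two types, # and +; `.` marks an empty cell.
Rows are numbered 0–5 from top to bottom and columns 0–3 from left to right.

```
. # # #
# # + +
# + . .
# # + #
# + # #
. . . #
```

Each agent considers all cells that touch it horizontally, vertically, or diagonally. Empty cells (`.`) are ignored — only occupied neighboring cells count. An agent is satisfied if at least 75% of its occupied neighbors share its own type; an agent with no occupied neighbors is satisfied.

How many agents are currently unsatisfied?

Row 0: (0,1)# 3/4 satisfied · (0,2)# 3/5 not · (0,3)# 1/3 not
Row 1: (1,0)# 3/4 satisfied · (1,1)# 4/6 not · (1,2)+ 2/6 not · (1,3)+ 1/3 not
Row 2: (2,0)# 4/5 satisfied · (2,1)+ 2/7 not
Row 3: (3,0)# 3/5 not · (3,1)# 4/7 not · (3,2)+ 2/6 not · (3,3)# 2/3 not
Row 4: (4,0)# 2/3 not · (4,1)+ 1/5 not · (4,2)# 4/6 not · (4,3)# 3/4 satisfied
Row 5: (5,3)# 2/2 satisfied
Unsatisfied: (0,2), (0,3), (1,1), (1,2), (1,3), (2,1), (3,0), (3,1), (3,2), (3,3), (4,0), (4,1), (4,2) — 13 in total.

13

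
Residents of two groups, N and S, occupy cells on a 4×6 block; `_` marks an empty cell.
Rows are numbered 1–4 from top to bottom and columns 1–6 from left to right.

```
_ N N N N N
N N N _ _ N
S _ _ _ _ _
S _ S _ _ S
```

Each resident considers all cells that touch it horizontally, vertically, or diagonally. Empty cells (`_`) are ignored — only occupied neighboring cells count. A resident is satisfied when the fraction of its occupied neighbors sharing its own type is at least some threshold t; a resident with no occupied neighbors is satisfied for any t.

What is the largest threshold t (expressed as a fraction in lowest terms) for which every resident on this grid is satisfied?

(1,2)N 4/4
(1,3)N 4/4
(1,4)N 3/3
(1,5)N 3/3
(1,6)N 2/2
(2,1)N 2/3
(2,2)N 4/5
(2,3)N 4/4
(2,6)N 2/2
(3,1)S 1/3
(4,1)S 1/1
(4,3)S — no occupied neighbors
(4,6)S — no occupied neighbors
The smallest same-type fraction is 1/3 at (3,1), which reduces to 1/3. Any threshold above that leaves this resident unsatisfied.

1/3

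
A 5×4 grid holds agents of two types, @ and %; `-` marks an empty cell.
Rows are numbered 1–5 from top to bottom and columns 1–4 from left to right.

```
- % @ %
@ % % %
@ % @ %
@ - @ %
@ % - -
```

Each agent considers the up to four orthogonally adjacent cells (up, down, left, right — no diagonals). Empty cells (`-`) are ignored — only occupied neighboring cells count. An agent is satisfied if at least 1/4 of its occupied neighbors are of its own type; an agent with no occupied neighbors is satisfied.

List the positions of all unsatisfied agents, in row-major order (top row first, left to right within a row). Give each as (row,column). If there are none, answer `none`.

(1,3), (5,2)

Row 1: (1,2)% 1/2 ok · (1,3)@ 0/3 unhappy · (1,4)% 1/2 ok
Row 2: (2,1)@ 1/2 ok · (2,2)% 3/4 ok · (2,3)% 2/4 ok · (2,4)% 3/3 ok
Row 3: (3,1)@ 2/3 ok · (3,2)% 1/3 ok · (3,3)@ 1/4 ok · (3,4)% 2/3 ok
Row 4: (4,1)@ 2/2 ok · (4,3)@ 1/2 ok · (4,4)% 1/2 ok
Row 5: (5,1)@ 1/2 ok · (5,2)% 0/1 unhappy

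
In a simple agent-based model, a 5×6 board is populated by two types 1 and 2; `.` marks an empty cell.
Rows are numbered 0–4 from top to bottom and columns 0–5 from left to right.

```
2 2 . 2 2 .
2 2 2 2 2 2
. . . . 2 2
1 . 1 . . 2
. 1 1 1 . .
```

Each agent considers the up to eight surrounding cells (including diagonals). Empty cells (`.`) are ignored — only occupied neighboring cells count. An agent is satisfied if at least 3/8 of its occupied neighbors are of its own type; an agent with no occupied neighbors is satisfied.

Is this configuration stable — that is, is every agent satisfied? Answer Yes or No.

Yes

(0,0)2 3/3 ✓
(0,1)2 4/4 ✓
(0,3)2 4/4 ✓
(0,4)2 4/4 ✓
(1,0)2 3/3 ✓
(1,1)2 4/4 ✓
(1,2)2 4/4 ✓
(1,3)2 5/5 ✓
(1,4)2 6/6 ✓
(1,5)2 4/4 ✓
(2,4)2 5/5 ✓
(2,5)2 4/4 ✓
(3,0)1 1/1 ✓
(3,2)1 3/3 ✓
(3,5)2 2/2 ✓
(4,1)1 3/3 ✓
(4,2)1 3/3 ✓
(4,3)1 2/2 ✓
All meet the threshold, so the configuration is stable.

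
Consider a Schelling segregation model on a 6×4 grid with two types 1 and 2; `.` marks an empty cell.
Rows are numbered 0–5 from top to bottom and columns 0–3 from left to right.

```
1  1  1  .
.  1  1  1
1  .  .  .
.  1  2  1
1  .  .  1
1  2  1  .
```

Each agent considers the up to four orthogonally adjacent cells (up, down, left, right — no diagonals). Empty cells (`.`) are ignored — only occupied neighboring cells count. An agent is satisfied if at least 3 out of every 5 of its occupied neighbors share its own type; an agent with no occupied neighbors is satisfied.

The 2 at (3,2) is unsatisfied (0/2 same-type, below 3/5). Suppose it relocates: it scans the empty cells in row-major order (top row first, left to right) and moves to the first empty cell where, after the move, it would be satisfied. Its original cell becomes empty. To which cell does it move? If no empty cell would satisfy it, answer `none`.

none

Vacating (3,2). Empty cells in order:
  (0,3): 0/2 same-type → still unsatisfied.
  (1,0): 0/3 same-type → still unsatisfied.
  (2,1): 0/3 same-type → still unsatisfied.
  (2,2): 0/1 same-type → still unsatisfied.
  (2,3): 0/2 same-type → still unsatisfied.
  (3,0): 0/3 same-type → still unsatisfied.
  (4,1): 1/3 same-type → still unsatisfied.
  (4,2): 0/2 same-type → still unsatisfied.
  (5,3): 0/2 same-type → still unsatisfied.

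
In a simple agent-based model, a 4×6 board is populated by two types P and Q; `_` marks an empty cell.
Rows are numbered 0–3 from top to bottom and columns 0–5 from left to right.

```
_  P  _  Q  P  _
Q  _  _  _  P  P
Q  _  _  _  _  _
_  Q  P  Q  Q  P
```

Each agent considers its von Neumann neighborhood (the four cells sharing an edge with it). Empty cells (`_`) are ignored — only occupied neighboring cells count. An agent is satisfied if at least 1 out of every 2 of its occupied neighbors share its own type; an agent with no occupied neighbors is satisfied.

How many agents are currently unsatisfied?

(0,1)P 0/0 ok
(0,3)Q 0/1 unhappy
(0,4)P 1/2 ok
(1,0)Q 1/1 ok
(1,4)P 2/2 ok
(1,5)P 1/1 ok
(2,0)Q 1/1 ok
(3,1)Q 0/1 unhappy
(3,2)P 0/2 unhappy
(3,3)Q 1/2 ok
(3,4)Q 1/2 ok
(3,5)P 0/1 unhappy
Unsatisfied: (0,3), (3,1), (3,2), (3,5) — 4 in total.

4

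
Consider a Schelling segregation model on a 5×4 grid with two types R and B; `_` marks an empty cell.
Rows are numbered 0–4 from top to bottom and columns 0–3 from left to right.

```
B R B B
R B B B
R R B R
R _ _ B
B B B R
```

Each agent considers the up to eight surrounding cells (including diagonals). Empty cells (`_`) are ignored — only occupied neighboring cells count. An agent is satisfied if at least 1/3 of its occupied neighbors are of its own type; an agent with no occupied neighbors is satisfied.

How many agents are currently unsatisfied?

Row 0: (0,0)B 1/3 ok · (0,1)R 1/5 unhappy · (0,2)B 4/5 ok · (0,3)B 3/3 ok
Row 1: (1,0)R 3/5 ok · (1,1)B 4/8 ok · (1,2)B 5/8 ok · (1,3)B 4/5 ok
Row 2: (2,0)R 3/4 ok · (2,1)R 3/6 ok · (2,2)B 4/6 ok · (2,3)R 0/4 unhappy
Row 3: (3,0)R 2/4 ok · (3,3)B 2/4 ok
Row 4: (4,0)B 1/2 ok · (4,1)B 2/3 ok · (4,2)B 2/3 ok · (4,3)R 0/2 unhappy
Unsatisfied: (0,1), (2,3), (4,3) — 3 in total.

3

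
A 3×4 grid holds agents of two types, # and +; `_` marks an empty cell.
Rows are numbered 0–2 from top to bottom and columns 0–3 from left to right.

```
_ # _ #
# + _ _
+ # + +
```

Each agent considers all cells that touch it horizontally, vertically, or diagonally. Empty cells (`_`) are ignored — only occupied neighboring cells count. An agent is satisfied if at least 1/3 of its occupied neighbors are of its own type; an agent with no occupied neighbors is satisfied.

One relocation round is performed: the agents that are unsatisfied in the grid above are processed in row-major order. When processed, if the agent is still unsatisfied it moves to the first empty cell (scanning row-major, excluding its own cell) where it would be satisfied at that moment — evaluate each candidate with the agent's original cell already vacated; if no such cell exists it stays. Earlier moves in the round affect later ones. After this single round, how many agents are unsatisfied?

0

Initially unsatisfied (in order): (2,1).
  (2,1) → (0,0).
Resulting grid:
# # _ #
# + _ _
+ _ + +
All satisfied now.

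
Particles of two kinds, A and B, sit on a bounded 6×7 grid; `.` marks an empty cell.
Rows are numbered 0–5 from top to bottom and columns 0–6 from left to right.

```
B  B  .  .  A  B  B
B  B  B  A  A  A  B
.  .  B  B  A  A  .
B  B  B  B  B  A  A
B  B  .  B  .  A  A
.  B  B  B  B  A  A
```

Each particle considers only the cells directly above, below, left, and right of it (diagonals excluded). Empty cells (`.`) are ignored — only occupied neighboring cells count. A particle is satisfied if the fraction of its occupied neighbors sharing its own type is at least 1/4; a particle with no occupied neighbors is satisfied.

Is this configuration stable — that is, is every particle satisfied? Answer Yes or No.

(0,0)B 2/2 ✓
(0,1)B 2/2 ✓
(0,4)A 1/2 ✓
(0,5)B 1/3 ✓
(0,6)B 2/2 ✓
(1,0)B 2/2 ✓
(1,1)B 3/3 ✓
(1,2)B 2/3 ✓
(1,3)A 1/3 ✓
(1,4)A 4/4 ✓
(1,5)A 2/4 ✓
(1,6)B 1/2 ✓
(2,2)B 3/3 ✓
(2,3)B 2/4 ✓
(2,4)A 2/4 ✓
(2,5)A 3/3 ✓
(3,0)B 2/2 ✓
(3,1)B 3/3 ✓
(3,2)B 3/3 ✓
(3,3)B 4/4 ✓
(3,4)B 1/3 ✓
(3,5)A 3/4 ✓
(3,6)A 2/2 ✓
(4,0)B 2/2 ✓
(4,1)B 3/3 ✓
(4,3)B 2/2 ✓
(4,5)A 3/3 ✓
(4,6)A 3/3 ✓
(5,1)B 2/2 ✓
(5,2)B 2/2 ✓
(5,3)B 3/3 ✓
(5,4)B 1/2 ✓
(5,5)A 2/3 ✓
(5,6)A 2/2 ✓
All meet the threshold, so the configuration is stable.

Yes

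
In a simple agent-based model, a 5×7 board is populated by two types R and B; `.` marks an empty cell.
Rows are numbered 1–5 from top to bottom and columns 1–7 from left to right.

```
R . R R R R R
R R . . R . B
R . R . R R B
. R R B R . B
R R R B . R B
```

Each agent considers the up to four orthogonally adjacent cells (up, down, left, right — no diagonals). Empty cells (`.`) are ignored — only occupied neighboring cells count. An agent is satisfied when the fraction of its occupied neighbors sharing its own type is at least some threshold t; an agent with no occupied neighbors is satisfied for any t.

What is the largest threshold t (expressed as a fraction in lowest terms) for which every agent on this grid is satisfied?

0/1

(1,1)R 1/1
(1,3)R 1/1
(1,4)R 2/2
(1,5)R 3/3
(1,6)R 2/2
(1,7)R 1/2
(2,1)R 3/3
(2,2)R 1/1
(2,5)R 2/2
(2,7)B 1/2
(3,1)R 1/1
(3,3)R 1/1
(3,5)R 3/3
(3,6)R 1/2
(3,7)B 2/3
(4,2)R 2/2
(4,3)R 3/4
(4,4)B 1/3
(4,5)R 1/2
(4,7)B 2/2
(5,1)R 1/1
(5,2)R 3/3
(5,3)R 2/3
(5,4)B 1/2
(5,6)R 0/1
(5,7)B 1/2
The smallest same-type fraction is 0/1 at (5,6), which reduces to 0/1. Any threshold above that leaves this agent unsatisfied.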